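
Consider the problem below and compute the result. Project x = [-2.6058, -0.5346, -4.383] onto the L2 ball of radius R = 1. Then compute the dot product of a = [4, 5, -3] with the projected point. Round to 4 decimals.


Step 1: Compute ||x|| (intermediates to 6 decimals).
||x|| = sqrt((-2.6058)^2 + (-0.5346)^2 + (-4.383)^2) = 5.127054
Step 2: Project.
Since ||x|| > R, scale = R/||x|| = 1/5.127054 = 0.195044, proj(x) = scale * x
proj(x) = [-0.508246, -0.104271, -0.854878]
Step 3: Dot product.
a^T * proj(x) = 4*(-0.508246) + 5*(-0.104271) - 3*(-0.854878) = 0.0103


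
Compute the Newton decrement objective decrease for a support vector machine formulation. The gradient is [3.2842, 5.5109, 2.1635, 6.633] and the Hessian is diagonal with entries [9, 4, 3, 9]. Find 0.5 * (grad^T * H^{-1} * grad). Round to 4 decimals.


Step 1: H is diagonal, so H^(-1) * g = [0.3649, 1.3777, 0.7212, 0.737].
Step 2: g^T H^(-1) g = sum_i g_i^2 / H_ii
  = (3.2842)^2/9 + (5.5109)^2/4 + (2.1635)^2/3 + (6.633)^2/9
  = 1.1984 + 7.5925 + 1.5602 + 4.8885 = 15.2397
Step 3: Objective decrease = 0.5 * g^T H^(-1) g = 7.6199


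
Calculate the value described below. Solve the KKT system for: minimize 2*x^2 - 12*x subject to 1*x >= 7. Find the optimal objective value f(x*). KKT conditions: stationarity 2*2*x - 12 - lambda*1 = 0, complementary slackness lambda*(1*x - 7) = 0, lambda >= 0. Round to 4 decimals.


Step 1: Try lambda = 0 (constraint inactive).
x_unc = 12/(2*2) = 3.0
Check: 1*3.0 = 3.0 < 7 -- violated!
Step 2: Constraint must be active: 1*x = 7
x* = 7/1 = 7.0
lambda = (2*2*7.0 - 12)/1 = 16.0
Step 3: Compute optimal value.
f(x*) = 2*7.0^2 - 12*7.0 = 14.0


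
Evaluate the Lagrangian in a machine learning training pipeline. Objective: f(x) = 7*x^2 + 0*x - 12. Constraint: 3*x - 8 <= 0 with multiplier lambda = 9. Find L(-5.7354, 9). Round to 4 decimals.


Step 1: Evaluate f(x).
f(-5.7354) = 7*(-5.7354)^2 + 0*(-5.7354) - 12 = 218.2637
Step 2: Evaluate g(x).
g(-5.7354) = 3*-5.7354 - 8 = -25.2062
Step 3: Compute Lagrangian.
L = 218.2637 + 9*-25.2062 = -8.5921


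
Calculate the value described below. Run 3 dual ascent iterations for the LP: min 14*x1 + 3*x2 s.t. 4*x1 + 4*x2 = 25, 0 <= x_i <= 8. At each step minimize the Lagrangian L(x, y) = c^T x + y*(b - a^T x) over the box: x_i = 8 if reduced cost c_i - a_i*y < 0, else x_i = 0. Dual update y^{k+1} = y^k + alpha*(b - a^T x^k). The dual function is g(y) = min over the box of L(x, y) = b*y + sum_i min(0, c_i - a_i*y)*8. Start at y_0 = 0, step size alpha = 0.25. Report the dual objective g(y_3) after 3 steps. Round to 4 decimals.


Dual ascent for LP: min 14*x1 + 3*x2, 4*x1 + 4*x2 = 25, 0 <= x_i <= 8
Step 1: y^k = 0.0, reduced costs: (14.0, 3.0)
  x^k = (0.0, 0.0), subgradient = b - a^T x = 25.0
  y^{k+1} = 0.0 + 0.25*25.0 = 6.25
Step 2: y^k = 6.25, reduced costs: (-11.0, -22.0)
  x^k = (8.0, 8.0), subgradient = b - a^T x = -39.0
  y^{k+1} = 6.25 + 0.25*-39.0 = -3.5
Step 3: y^k = -3.5, reduced costs: (28.0, 17.0)
  x^k = (0.0, 0.0), subgradient = b - a^T x = 25.0
  y^{k+1} = -3.5 + 0.25*25.0 = 2.75
Dual objective at y_3 = 2.75: reduced costs (3.0, -8.0), box minimizer x = (0.0, 8.0)
g(y_3) = b*y + (c1 - a1*y)*x1 + (c2 - a2*y)*x2 = 25*2.75 + 3.0*0.0 + (-8.0)*8.0 = 68.75 + 0.0 - 64.0 = 4.75


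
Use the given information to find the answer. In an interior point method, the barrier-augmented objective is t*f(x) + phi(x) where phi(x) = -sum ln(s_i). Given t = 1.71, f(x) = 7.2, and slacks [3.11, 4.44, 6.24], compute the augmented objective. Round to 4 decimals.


Step 1: Compute log-barrier.
ln values: [1.1346, 1.4907, 1.831]
phi = -(1.1346 + 1.4907 + 1.831) = -4.4563
Step 2: Compute augmented objective.
t*f(x) = 1.71*7.2 = 12.312
Total = 12.312 - 4.4563 = 7.8557


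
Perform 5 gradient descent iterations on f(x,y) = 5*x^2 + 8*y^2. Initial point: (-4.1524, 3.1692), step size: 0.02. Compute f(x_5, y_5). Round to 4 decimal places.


Gradient descent on f(x,y) = 5*x^2 + 8*y^2.
Starting point: (-4.1524, 3.1692), alpha = 0.02
Step 1: grad_x = 2*5*-4.1524 = -41.524, grad_y = 2*8*3.1692 = 50.7072
  x_1 = -4.1524 - 0.02*-41.524 = -3.3219
  y_1 = 3.1692 - 0.02*50.7072 = 2.1551
Step 2: grad_x = 2*5*-3.3219 = -33.2192, grad_y = 2*8*2.1551 = 34.4809
  x_2 = -3.3219 - 0.02*-33.2192 = -2.6575
  y_2 = 2.1551 - 0.02*34.4809 = 1.4654
Step 3: grad_x = 2*5*-2.6575 = -26.5754, grad_y = 2*8*1.4654 = 23.447
  x_3 = -2.6575 - 0.02*-26.5754 = -2.126
  y_3 = 1.4654 - 0.02*23.447 = 0.9965
Step 4: grad_x = 2*5*-2.126 = -21.2603, grad_y = 2*8*0.9965 = 15.944
  x_4 = -2.126 - 0.02*-21.2603 = -1.7008
  y_4 = 0.9965 - 0.02*15.944 = 0.6776
Step 5: grad_x = 2*5*-1.7008 = -17.0082, grad_y = 2*8*0.6776 = 10.8419
  x_5 = -1.7008 - 0.02*-17.0082 = -1.3607
  y_5 = 0.6776 - 0.02*10.8419 = 0.4608
f(-1.3607, 0.4608) = 5*(-1.3607)^2 + 8*0.4608^2 = 10.9555


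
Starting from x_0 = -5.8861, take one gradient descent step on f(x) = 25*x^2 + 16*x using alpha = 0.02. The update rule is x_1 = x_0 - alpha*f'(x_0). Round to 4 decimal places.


We compute the gradient at x_0 and apply the update.
f'(x) = 50*x + 16
f'(-5.8861) = 50*-5.8861 + 16 = -278.305
x_1 = -5.8861 - 0.02*-278.305 = -0.32


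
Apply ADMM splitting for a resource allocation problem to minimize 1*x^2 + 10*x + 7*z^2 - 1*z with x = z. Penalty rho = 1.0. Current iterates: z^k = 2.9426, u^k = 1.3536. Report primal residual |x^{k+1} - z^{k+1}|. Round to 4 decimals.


ADMM iteration with rho = 1.0, z^k = 2.9426, u^k = 1.3536
Step 1: x-update.
Minimize 1*x^2 + 10*x + (1.0/2)*(x - 2.9426 + 1.3536)^2
FOC: (2*1 + 1.0)*x = -10 + 1.0*(2.9426 - 1.3536)
x^{k+1} = -2.8037
Step 2: z-update.
Minimize 7*z^2 - 1*z + (1.0/2)*(-2.8037 - z + 1.3536)^2
FOC: (2*7 + 1.0)*z = 1 + 1.0*(-2.8037 + 1.3536)
z^{k+1} = -0.03
Step 3: u-update.
u^{k+1} = 1.3536 - 2.8037 + 0.03 = -1.4201
Step 4: Primal residual = |-2.8037 + 0.03| = 2.7737


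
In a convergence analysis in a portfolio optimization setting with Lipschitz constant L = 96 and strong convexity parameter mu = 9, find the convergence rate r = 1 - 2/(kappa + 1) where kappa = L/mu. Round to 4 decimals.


Step 1: Compute the condition number.
kappa = L/mu = 96/9 = 10.6667
Step 2: Compute the convergence rate.
r = 1 - 2/(kappa + 1) = 1 - 2*mu/(L + mu) = (L - mu)/(L + mu) = 87/105 = 0.8286


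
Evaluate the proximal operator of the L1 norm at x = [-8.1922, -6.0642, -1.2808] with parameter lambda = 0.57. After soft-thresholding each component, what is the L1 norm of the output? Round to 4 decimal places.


Soft-thresholding with lambda = 0.57:
prox(-8.1922) = sign(-8.1922)*max(|-8.1922| - 0.57, 0) = -7.6222
prox(-6.0642) = sign(-6.0642)*max(|-6.0642| - 0.57, 0) = -5.4942
prox(-1.2808) = sign(-1.2808)*max(|-1.2808| - 0.57, 0) = -0.7108
prox(x) = [-7.6222, -5.4942, -0.7108]
||prox(x)||_1 = 7.6222 + 5.4942 + 0.7108 = 13.8272


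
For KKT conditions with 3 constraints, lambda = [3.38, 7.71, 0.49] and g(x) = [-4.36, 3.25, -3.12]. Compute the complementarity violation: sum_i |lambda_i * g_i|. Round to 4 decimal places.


KKT complementary slackness check:
lambda_1 * g_1 = 3.38 * -4.36 = -14.7368
lambda_2 * g_2 = 7.71 * 3.25 = 25.0575
lambda_3 * g_3 = 0.49 * -3.12 = -1.5288
Total violation = 14.7368 + 25.0575 + 1.5288 = 41.3231


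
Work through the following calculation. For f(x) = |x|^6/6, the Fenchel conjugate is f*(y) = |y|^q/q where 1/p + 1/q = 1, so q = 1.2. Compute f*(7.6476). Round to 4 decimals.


The conjugate exponent q satisfies 1/p + 1/q = 1.
p = 6, so q = 6/(6 - 1) = 1.2
|y|^q = 7.6476^1.2 = 11.4876
f*(7.6476) = 11.4876 / 1.2 = 9.573


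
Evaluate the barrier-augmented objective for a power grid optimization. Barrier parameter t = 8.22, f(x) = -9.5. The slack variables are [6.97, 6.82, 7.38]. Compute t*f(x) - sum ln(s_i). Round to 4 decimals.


Step 1: Compute log-barrier.
ln values: [1.9416, 1.9199, 1.9988]
phi = -(1.9416 + 1.9199 + 1.9988) = -5.8602
Step 2: Compute augmented objective.
t*f(x) = 8.22*-9.5 = -78.09
Total = -78.09 - 5.8602 = -83.9502


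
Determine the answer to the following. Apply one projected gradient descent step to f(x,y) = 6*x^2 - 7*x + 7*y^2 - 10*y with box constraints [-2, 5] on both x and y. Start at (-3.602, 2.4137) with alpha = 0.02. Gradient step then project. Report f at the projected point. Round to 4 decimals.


Step 1: Compute gradient at (-3.602, 2.4137).
grad_x = 2*6*-3.602 - 7 = -50.224
grad_y = 2*7*2.4137 - 10 = 23.7918
Step 2: Gradient step.
x_raw = -3.602 - 0.02*-50.224 = -2.5975
y_raw = 2.4137 - 0.02*23.7918 = 1.9379
Step 3: Project onto [-2, 5].
x_proj = clip(-2.5975) = -2.0
y_proj = clip(1.9379) = 1.9379
Step 4: Evaluate f.
f(-2.0, 1.9379) = 44.9086


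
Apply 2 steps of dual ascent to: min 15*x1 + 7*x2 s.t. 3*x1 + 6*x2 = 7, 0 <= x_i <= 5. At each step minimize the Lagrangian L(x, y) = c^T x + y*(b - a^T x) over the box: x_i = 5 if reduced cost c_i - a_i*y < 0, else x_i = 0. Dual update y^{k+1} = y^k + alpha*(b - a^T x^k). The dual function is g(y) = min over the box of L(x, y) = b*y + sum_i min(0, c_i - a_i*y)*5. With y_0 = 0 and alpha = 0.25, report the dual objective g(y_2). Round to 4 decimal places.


Dual ascent for LP: min 15*x1 + 7*x2, 3*x1 + 6*x2 = 7, 0 <= x_i <= 5
Step 1: y^k = 0.0, reduced costs: (15.0, 7.0)
  x^k = (0.0, 0.0), subgradient = b - a^T x = 7.0
  y^{k+1} = 0.0 + 0.25*7.0 = 1.75
Step 2: y^k = 1.75, reduced costs: (9.75, -3.5)
  x^k = (0.0, 5.0), subgradient = b - a^T x = -23.0
  y^{k+1} = 1.75 + 0.25*-23.0 = -4.0
Dual objective at y_2 = -4.0: reduced costs (27.0, 31.0), box minimizer x = (0.0, 0.0)
g(y_2) = b*y + (c1 - a1*y)*x1 + (c2 - a2*y)*x2 = 7*(-4.0) + 27.0*0.0 + 31.0*0.0 = -28.0 + 0.0 + 0.0 = -28.0


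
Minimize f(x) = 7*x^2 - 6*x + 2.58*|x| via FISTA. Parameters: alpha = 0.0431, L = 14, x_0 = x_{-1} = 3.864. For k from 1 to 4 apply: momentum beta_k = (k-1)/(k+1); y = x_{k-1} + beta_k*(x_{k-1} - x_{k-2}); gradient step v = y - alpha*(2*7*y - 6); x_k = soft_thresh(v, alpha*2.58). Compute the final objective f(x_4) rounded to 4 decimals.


FISTA on f(x) = 7*x^2 - 6*x + 2.58*|x|
L = 14, alpha = 0.0431
Iteration 1: beta = 0.0, y = 3.864 + 0.0*(3.864 - 3.864) = 3.864
  grad(y) = 48.096, v = y - alpha*grad = 1.7911
  prox(v) = soft_thresh(1.7911, 0.1112) = 1.6799
Iteration 2: beta = 0.3333, y = 1.6799 + 0.3333*(1.6799 - 3.864) = 0.9518
  grad(y) = 7.3255, v = y - alpha*grad = 0.6361
  prox(v) = soft_thresh(0.6361, 0.1112) = 0.5249
Iteration 3: beta = 0.5, y = 0.5249 + 0.5*(0.5249 - 1.6799) = -0.0526
  grad(y) = -6.7363, v = y - alpha*grad = 0.2377
  prox(v) = soft_thresh(0.2377, 0.1112) = 0.1265
Iteration 4: beta = 0.6, y = 0.1265 + 0.6*(0.1265 - 0.5249) = -0.1125
  grad(y) = -7.5745, v = y - alpha*grad = 0.214
  prox(v) = soft_thresh(0.214, 0.1112) = 0.1028
f(x_4) = 7*0.1028^2 - 6*0.1028 + 2.58*|0.1028| = -0.2776


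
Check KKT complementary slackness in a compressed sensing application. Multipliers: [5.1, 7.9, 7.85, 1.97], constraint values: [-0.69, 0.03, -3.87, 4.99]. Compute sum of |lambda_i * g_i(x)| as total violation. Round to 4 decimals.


KKT complementary slackness check:
lambda_1 * g_1 = 5.1 * -0.69 = -3.519
lambda_2 * g_2 = 7.9 * 0.03 = 0.237
lambda_3 * g_3 = 7.85 * -3.87 = -30.3795
lambda_4 * g_4 = 1.97 * 4.99 = 9.8303
Total violation = 3.519 + 0.237 + 30.3795 + 9.8303 = 43.9658


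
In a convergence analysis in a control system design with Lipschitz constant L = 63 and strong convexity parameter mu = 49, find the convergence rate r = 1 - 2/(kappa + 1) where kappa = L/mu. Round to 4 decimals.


Step 1: Compute the condition number.
kappa = L/mu = 63/49 = 1.2857
Step 2: Compute the convergence rate.
r = 1 - 2/(kappa + 1) = 1 - 2*mu/(L + mu) = (L - mu)/(L + mu) = 14/112 = 0.125


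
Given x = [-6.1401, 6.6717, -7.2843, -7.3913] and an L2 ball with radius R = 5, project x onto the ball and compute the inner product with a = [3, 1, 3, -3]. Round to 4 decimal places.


Step 1: Compute ||x|| (intermediates to 6 decimals).
||x|| = sqrt((-6.1401)^2 + 6.6717^2 + (-7.2843)^2 + (-7.3913)^2) = 13.780593
Step 2: Project.
Since ||x|| > R, scale = R/||x|| = 5/13.780593 = 0.362829, proj(x) = scale * x
proj(x) = [-2.227806, 2.420686, -2.642955, -2.681778]
Step 3: Dot product.
a^T * proj(x) = 3*(-2.227806) + 1*2.420686 + 3*(-2.642955) - 3*(-2.681778) = -4.1463


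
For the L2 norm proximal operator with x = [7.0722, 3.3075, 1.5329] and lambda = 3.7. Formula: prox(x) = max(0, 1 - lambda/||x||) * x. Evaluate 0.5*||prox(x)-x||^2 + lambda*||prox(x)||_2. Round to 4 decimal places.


Step 1: Compute ||x||.
||x|| = 7.9565
Step 2: Compute scaling factor.
scale = max(0, 1 - 3.7/7.9565) = 0.535
Step 3: prox(x) = [3.7834, 1.7694, 0.8201]
||prox(x)|| = 4.2565
Step 4: Proximal objective.
0.5*||prox-x||^2 = 6.845
lambda*||prox|| = 15.7491
Total = 22.5939


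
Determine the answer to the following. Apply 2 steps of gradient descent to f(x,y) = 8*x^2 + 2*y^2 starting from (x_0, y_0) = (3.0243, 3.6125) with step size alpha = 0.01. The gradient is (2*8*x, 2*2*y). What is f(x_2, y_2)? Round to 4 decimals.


Gradient descent on f(x,y) = 8*x^2 + 2*y^2.
Starting point: (3.0243, 3.6125), alpha = 0.01
Step 1: grad_x = 2*8*3.0243 = 48.3888, grad_y = 2*2*3.6125 = 14.45
  x_1 = 3.0243 - 0.01*48.3888 = 2.5404
  y_1 = 3.6125 - 0.01*14.45 = 3.468
Step 2: grad_x = 2*8*2.5404 = 40.6466, grad_y = 2*2*3.468 = 13.872
  x_2 = 2.5404 - 0.01*40.6466 = 2.1339
  y_2 = 3.468 - 0.01*13.872 = 3.3293
f(2.1339, 3.3293) = 8*2.1339^2 + 2*3.3293^2 = 58.598


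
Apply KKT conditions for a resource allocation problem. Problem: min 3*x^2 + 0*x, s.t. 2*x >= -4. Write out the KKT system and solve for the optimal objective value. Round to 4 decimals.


Step 1: Try lambda = 0 (constraint inactive).
Stationarity: 2*3*x + 0 = 0
x* = 0/(2*3) = 0.0
Check constraint: 2*0.0 = 0.0 >= -4 -- satisfied.
Step 2: Compute optimal value.
f(x*) = 3*0.0^2 + 0*0.0 = 0.0


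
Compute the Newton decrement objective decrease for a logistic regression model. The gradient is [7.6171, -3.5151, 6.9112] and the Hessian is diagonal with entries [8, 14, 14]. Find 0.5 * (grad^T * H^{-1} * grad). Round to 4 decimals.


Step 1: H is diagonal, so H^(-1) * g = [0.9521, -0.2511, 0.4937].
Step 2: g^T H^(-1) g = sum_i g_i^2 / H_ii
  = (7.6171)^2/8 + (-3.5151)^2/14 + (6.9112)^2/14
  = 7.2525 + 0.8826 + 3.4118 = 11.5469
Step 3: Objective decrease = 0.5 * g^T H^(-1) g = 5.7734


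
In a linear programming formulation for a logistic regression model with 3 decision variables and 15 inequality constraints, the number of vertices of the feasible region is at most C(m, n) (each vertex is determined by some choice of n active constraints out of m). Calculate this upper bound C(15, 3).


Each vertex corresponds to some choice of n active constraints out of m, so the number of vertices is at most C(m, n) = m! / (n!(m-n)!).
m = 15, n = 3
Numerator: 15 * 14 * 13
Denominator: 3! = 6
C(15, 3) = 455


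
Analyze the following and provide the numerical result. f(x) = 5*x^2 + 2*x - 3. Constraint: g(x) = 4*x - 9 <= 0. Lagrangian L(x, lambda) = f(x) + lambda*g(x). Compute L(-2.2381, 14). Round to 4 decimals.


Step 1: Evaluate f(x).
f(-2.2381) = 5*(-2.2381)^2 + 2*(-2.2381) - 3 = 17.5693
Step 2: Evaluate g(x).
g(-2.2381) = 4*-2.2381 - 9 = -17.9524
Step 3: Compute Lagrangian.
L = 17.5693 + 14*-17.9524 = -233.7643


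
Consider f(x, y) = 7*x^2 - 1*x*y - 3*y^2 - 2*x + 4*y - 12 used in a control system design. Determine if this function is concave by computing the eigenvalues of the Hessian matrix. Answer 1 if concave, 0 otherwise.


The Hessian of f(x,y) = 7*x^2 - 1*x*y - 3*y^2 - 2*x + 4*y - 12 is:
H = [[14, -1], [-1, -6]]
Trace = 14 - 6 = 8
Determinant = 14*-6 - (-1)^2 = -85
Discriminant = (8)^2 - 4*-85 = 404.0
Eigenvalues: lambda_1 = -6.0499, lambda_2 = 14.0499
The function is not concave.

0


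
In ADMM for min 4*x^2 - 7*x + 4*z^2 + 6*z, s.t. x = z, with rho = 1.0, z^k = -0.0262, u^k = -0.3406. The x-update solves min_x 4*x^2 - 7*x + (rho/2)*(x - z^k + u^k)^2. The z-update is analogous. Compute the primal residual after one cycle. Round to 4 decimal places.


ADMM iteration with rho = 1.0, z^k = -0.0262, u^k = -0.3406
Step 1: x-update.
Minimize 4*x^2 - 7*x + (1.0/2)*(x + 0.0262 - 0.3406)^2
FOC: (2*4 + 1.0)*x = 7 + 1.0*(-0.0262 + 0.3406)
x^{k+1} = 0.8127
Step 2: z-update.
Minimize 4*z^2 + 6*z + (1.0/2)*(0.8127 - z - 0.3406)^2
FOC: (2*4 + 1.0)*z = -6 + 1.0*(0.8127 - 0.3406)
z^{k+1} = -0.6142
Step 3: u-update.
u^{k+1} = -0.3406 + 0.8127 + 0.6142 = 1.0863
Step 4: Primal residual = |0.8127 + 0.6142| = 1.4269


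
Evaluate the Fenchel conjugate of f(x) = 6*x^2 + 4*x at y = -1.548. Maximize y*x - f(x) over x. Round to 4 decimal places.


f*(y) = sup_x {y*x - a*x^2 - b*x} = sup_x {(y-b)*x - a*x^2}
FOC: (y - b) - 2a*x = 0 => x* = (y - b)/(2a)
x* = (-1.548 - 4)/(2*6) = -0.4623
f*(-1.548) = (y-b)^2/(4a) = (-1.548 - 4)^2/(4*6)
= 30.7803/24 = 1.2825


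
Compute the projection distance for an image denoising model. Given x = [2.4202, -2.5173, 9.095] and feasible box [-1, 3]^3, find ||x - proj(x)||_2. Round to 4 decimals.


Project each component onto [-1, 3].
clip(2.4202) = 2.4202, clip(-2.5173) = -1.0, clip(9.095) = 3.0
Projection = [2.4202, -1.0, 3.0]
Squared diffs: [0.0, 2.3022, 37.149]
Distance = sqrt(39.4512) = 6.281


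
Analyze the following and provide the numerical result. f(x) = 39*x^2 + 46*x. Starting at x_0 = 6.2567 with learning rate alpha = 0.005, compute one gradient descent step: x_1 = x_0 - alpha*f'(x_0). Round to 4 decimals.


We compute the gradient at x_0 and apply the update.
f'(x) = 78*x + 46
f'(6.2567) = 78*6.2567 + 46 = 534.0226
x_1 = 6.2567 - 0.005*534.0226 = 3.5866


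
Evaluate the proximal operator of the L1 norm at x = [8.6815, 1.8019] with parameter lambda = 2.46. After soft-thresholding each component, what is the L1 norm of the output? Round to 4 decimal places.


Soft-thresholding with lambda = 2.46:
prox(8.6815) = sign(8.6815)*max(|8.6815| - 2.46, 0) = 6.2215
prox(1.8019) = sign(1.8019)*max(|1.8019| - 2.46, 0) = 0.0
prox(x) = [6.2215, 0.0]
||prox(x)||_1 = 6.2215 + 0.0 = 6.2215


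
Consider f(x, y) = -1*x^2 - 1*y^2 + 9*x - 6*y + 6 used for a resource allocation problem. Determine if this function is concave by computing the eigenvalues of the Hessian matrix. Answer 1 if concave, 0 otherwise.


The Hessian of f(x,y) = -1*x^2 - 1*y^2 + 9*x - 6*y + 6 is:
H = [[-2, 0], [0, -2]]
Trace = -2 - 2 = -4
Determinant = -2*-2 - (0)^2 = 4
Discriminant = (-4)^2 - 4*4 = 0.0
Eigenvalues: lambda_1 = -2.0, lambda_2 = -2.0
The function is concave.

1


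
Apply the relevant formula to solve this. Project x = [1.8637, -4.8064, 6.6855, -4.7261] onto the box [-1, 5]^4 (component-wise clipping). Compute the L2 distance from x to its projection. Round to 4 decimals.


Project each component onto [-1, 5].
clip(1.8637) = 1.8637, clip(-4.8064) = -1.0, clip(6.6855) = 5.0, clip(-4.7261) = -1.0
Projection = [1.8637, -1.0, 5.0, -1.0]
Squared diffs: [0.0, 14.4887, 2.8409, 13.8838]
Distance = sqrt(31.2134) = 5.5869


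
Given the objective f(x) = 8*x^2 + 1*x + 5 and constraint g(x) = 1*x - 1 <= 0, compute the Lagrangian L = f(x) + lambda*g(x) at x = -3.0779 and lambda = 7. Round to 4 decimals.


Step 1: Evaluate f(x).
f(-3.0779) = 8*(-3.0779)^2 + 1*(-3.0779) + 5 = 77.7098
Step 2: Evaluate g(x).
g(-3.0779) = 1*-3.0779 - 1 = -4.0779
Step 3: Compute Lagrangian.
L = 77.7098 + 7*-4.0779 = 49.1645


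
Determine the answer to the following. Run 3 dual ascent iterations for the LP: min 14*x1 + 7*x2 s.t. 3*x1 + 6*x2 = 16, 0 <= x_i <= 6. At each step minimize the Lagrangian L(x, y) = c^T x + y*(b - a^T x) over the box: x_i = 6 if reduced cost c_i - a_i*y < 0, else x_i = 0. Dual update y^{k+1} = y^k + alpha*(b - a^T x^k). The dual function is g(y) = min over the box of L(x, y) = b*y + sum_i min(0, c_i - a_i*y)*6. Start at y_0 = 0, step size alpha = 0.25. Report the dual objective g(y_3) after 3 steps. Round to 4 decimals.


Dual ascent for LP: min 14*x1 + 7*x2, 3*x1 + 6*x2 = 16, 0 <= x_i <= 6
Step 1: y^k = 0.0, reduced costs: (14.0, 7.0)
  x^k = (0.0, 0.0), subgradient = b - a^T x = 16.0
  y^{k+1} = 0.0 + 0.25*16.0 = 4.0
Step 2: y^k = 4.0, reduced costs: (2.0, -17.0)
  x^k = (0.0, 6.0), subgradient = b - a^T x = -20.0
  y^{k+1} = 4.0 + 0.25*-20.0 = -1.0
Step 3: y^k = -1.0, reduced costs: (17.0, 13.0)
  x^k = (0.0, 0.0), subgradient = b - a^T x = 16.0
  y^{k+1} = -1.0 + 0.25*16.0 = 3.0
Dual objective at y_3 = 3.0: reduced costs (5.0, -11.0), box minimizer x = (0.0, 6.0)
g(y_3) = b*y + (c1 - a1*y)*x1 + (c2 - a2*y)*x2 = 16*3.0 + 5.0*0.0 + (-11.0)*6.0 = 48.0 + 0.0 - 66.0 = -18.0


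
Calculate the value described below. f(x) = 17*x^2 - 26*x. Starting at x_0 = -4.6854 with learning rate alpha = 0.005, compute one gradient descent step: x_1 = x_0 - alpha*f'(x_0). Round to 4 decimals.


We compute the gradient at x_0 and apply the update.
f'(x) = 34*x - 26
f'(-4.6854) = 34*-4.6854 - 26 = -185.3036
x_1 = -4.6854 - 0.005*-185.3036 = -3.7589


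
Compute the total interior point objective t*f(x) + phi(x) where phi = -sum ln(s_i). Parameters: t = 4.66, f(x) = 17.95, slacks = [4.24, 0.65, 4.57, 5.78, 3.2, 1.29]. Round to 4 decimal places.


Step 1: Compute log-barrier.
ln values: [1.4446, -0.4308, 1.5195, 1.7544, 1.1632, 0.2546]
phi = -(1.4446 - 0.4308 + 1.5195 + 1.7544 + 1.1632 + 0.2546) = -5.7055
Step 2: Compute augmented objective.
t*f(x) = 4.66*17.95 = 83.647
Total = 83.647 - 5.7055 = 77.9415


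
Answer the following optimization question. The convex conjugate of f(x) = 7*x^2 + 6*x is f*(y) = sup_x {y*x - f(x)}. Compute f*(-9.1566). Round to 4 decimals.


f*(y) = sup_x {y*x - a*x^2 - b*x} = sup_x {(y-b)*x - a*x^2}
FOC: (y - b) - 2a*x = 0 => x* = (y - b)/(2a)
x* = (-9.1566 - 6)/(2*7) = -1.0826
f*(-9.1566) = (y-b)^2/(4a) = (-9.1566 - 6)^2/(4*7)
= 229.7225/28 = 8.2044


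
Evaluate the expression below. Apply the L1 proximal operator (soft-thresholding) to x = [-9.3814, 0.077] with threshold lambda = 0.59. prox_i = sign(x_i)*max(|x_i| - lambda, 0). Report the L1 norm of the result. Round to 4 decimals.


Soft-thresholding with lambda = 0.59:
prox(-9.3814) = sign(-9.3814)*max(|-9.3814| - 0.59, 0) = -8.7914
prox(0.077) = sign(0.077)*max(|0.077| - 0.59, 0) = 0.0
prox(x) = [-8.7914, 0.0]
||prox(x)||_1 = 8.7914 + 0.0 = 8.7914


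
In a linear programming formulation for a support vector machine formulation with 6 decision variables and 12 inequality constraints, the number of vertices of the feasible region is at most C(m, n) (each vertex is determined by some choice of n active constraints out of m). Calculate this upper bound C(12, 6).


Each vertex corresponds to some choice of n active constraints out of m, so the number of vertices is at most C(m, n) = m! / (n!(m-n)!).
m = 12, n = 6
Numerator: 12 * 11 * 10 * 9 * 8 * 7
Denominator: 6! = 720
C(12, 6) = 924


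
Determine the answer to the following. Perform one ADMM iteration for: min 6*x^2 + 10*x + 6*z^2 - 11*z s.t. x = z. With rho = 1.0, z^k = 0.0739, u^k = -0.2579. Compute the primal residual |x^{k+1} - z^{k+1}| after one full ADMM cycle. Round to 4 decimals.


ADMM iteration with rho = 1.0, z^k = 0.0739, u^k = -0.2579
Step 1: x-update.
Minimize 6*x^2 + 10*x + (1.0/2)*(x - 0.0739 - 0.2579)^2
FOC: (2*6 + 1.0)*x = -10 + 1.0*(0.0739 + 0.2579)
x^{k+1} = -0.7437
Step 2: z-update.
Minimize 6*z^2 - 11*z + (1.0/2)*(-0.7437 - z - 0.2579)^2
FOC: (2*6 + 1.0)*z = 11 + 1.0*(-0.7437 - 0.2579)
z^{k+1} = 0.7691
Step 3: u-update.
u^{k+1} = -0.2579 - 0.7437 - 0.7691 = -1.7707
Step 4: Primal residual = |-0.7437 - 0.7691| = 1.5128


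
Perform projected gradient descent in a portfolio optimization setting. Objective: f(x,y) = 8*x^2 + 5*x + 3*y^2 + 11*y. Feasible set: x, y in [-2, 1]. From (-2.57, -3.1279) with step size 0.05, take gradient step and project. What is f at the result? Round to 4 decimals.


Step 1: Compute gradient at (-2.57, -3.1279).
grad_x = 2*8*-2.57 + 5 = -36.12
grad_y = 2*3*-3.1279 + 11 = -7.7674
Step 2: Gradient step.
x_raw = -2.57 - 0.05*-36.12 = -0.764
y_raw = -3.1279 - 0.05*-7.7674 = -2.7395
Step 3: Project onto [-2, 1].
x_proj = clip(-0.764) = -0.764
y_proj = clip(-2.7395) = -2.0
Step 4: Evaluate f.
f(-0.764, -2.0) = -9.1504


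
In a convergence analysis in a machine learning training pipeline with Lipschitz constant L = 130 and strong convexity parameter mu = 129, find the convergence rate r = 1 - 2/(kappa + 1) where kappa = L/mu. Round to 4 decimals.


Step 1: Compute the condition number.
kappa = L/mu = 130/129 = 1.0078
Step 2: Compute the convergence rate.
r = 1 - 2/(kappa + 1) = 1 - 2*mu/(L + mu) = (L - mu)/(L + mu) = 1/259 = 0.0039


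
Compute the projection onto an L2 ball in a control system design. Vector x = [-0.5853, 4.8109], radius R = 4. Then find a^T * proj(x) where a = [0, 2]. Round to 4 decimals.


Step 1: Compute ||x|| (intermediates to 6 decimals).
||x|| = sqrt((-0.5853)^2 + 4.8109^2) = 4.846373
Step 2: Project.
Since ||x|| > R, scale = R/||x|| = 4/4.846373 = 0.82536, proj(x) = scale * x
proj(x) = [-0.483083, 3.970724]
Step 3: Dot product.
a^T * proj(x) = 0*(-0.483083) + 2*3.970724 = 7.9414


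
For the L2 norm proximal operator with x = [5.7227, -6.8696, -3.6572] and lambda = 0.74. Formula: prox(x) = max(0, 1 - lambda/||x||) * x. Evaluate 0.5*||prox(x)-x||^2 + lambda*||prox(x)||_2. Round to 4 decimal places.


Step 1: Compute ||x||.
||x|| = 9.66
Step 2: Compute scaling factor.
scale = max(0, 1 - 0.74/9.66) = 0.9234
Step 3: prox(x) = [5.2843, -6.3434, -3.377]
||prox(x)|| = 8.92
Step 4: Proximal objective.
0.5*||prox-x||^2 = 0.2738
lambda*||prox|| = 6.6008
Total = 6.8746


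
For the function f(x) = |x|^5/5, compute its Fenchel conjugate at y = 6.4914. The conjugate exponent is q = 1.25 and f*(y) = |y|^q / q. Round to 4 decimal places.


The conjugate exponent q satisfies 1/p + 1/q = 1.
p = 5, so q = 5/(5 - 1) = 1.25
|y|^q = 6.4914^1.25 = 10.3615
f*(6.4914) = 10.3615 / 1.25 = 8.2892


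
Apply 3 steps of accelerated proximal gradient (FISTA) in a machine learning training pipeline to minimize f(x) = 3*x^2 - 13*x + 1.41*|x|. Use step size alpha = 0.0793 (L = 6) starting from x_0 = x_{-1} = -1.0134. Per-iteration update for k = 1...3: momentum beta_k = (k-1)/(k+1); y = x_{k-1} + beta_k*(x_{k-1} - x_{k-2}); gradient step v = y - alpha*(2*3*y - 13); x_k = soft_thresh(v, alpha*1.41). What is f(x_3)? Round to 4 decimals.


FISTA on f(x) = 3*x^2 - 13*x + 1.41*|x|
L = 6, alpha = 0.0793
Iteration 1: beta = 0.0, y = -1.0134 + 0.0*(-1.0134 + 1.0134) = -1.0134
  grad(y) = -19.0804, v = y - alpha*grad = 0.4997
  prox(v) = soft_thresh(0.4997, 0.1118) = 0.3879
Iteration 2: beta = 0.3333, y = 0.3879 + 0.3333*(0.3879 + 1.0134) = 0.855
  grad(y) = -7.8703, v = y - alpha*grad = 1.4791
  prox(v) = soft_thresh(1.4791, 0.1118) = 1.3673
Iteration 3: beta = 0.5, y = 1.3673 + 0.5*(1.3673 - 0.3879) = 1.8569
  grad(y) = -1.8583, v = y - alpha*grad = 2.0043
  prox(v) = soft_thresh(2.0043, 0.1118) = 1.8925
f(x_3) = 3*1.8925^2 - 13*1.8925 + 1.41*|1.8925| = -11.1894


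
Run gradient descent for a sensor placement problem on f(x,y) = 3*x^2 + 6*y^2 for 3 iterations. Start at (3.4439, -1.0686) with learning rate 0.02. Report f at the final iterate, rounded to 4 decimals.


Gradient descent on f(x,y) = 3*x^2 + 6*y^2.
Starting point: (3.4439, -1.0686), alpha = 0.02
Step 1: grad_x = 2*3*3.4439 = 20.6634, grad_y = 2*6*-1.0686 = -12.8232
  x_1 = 3.4439 - 0.02*20.6634 = 3.0306
  y_1 = -1.0686 - 0.02*-12.8232 = -0.8121
Step 2: grad_x = 2*3*3.0306 = 18.1838, grad_y = 2*6*-0.8121 = -9.7456
  x_2 = 3.0306 - 0.02*18.1838 = 2.667
  y_2 = -0.8121 - 0.02*-9.7456 = -0.6172
Step 3: grad_x = 2*3*2.667 = 16.0017, grad_y = 2*6*-0.6172 = -7.4067
  x_3 = 2.667 - 0.02*16.0017 = 2.3469
  y_3 = -0.6172 - 0.02*-7.4067 = -0.4691
f(2.3469, -0.4691) = 3*2.3469^2 + 6*(-0.4691)^2 = 17.8444


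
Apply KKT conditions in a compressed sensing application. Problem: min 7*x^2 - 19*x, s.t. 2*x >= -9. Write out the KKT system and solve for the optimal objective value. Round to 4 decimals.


Step 1: Try lambda = 0 (constraint inactive).
Stationarity: 2*7*x - 19 = 0
x* = 19/(2*7) = 19/14 = 1.3571 (rounded; the exact value 19/14 is used below)
Check constraint: 2*1.3571 = 2.7142 >= -9 -- satisfied.
Step 2: Compute optimal value.
f(x*) = 7*(19/14)^2 - 19*(19/14) = -12.8929


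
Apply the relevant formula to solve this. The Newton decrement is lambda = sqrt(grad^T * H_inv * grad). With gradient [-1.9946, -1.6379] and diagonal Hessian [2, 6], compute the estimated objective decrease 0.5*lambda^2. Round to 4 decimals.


Step 1: H is diagonal, so H^(-1) * g = [-0.9973, -0.273].
Step 2: g^T H^(-1) g = sum_i g_i^2 / H_ii
  = (-1.9946)^2/2 + (-1.6379)^2/6
  = 1.9892 + 0.4471 = 2.4363
Step 3: Objective decrease = 0.5 * g^T H^(-1) g = 1.2182


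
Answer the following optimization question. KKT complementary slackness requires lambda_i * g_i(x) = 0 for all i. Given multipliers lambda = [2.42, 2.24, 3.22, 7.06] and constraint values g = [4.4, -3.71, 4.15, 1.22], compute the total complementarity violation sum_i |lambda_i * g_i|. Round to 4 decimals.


KKT complementary slackness check:
lambda_1 * g_1 = 2.42 * 4.4 = 10.648
lambda_2 * g_2 = 2.24 * -3.71 = -8.3104
lambda_3 * g_3 = 3.22 * 4.15 = 13.363
lambda_4 * g_4 = 7.06 * 1.22 = 8.6132
Total violation = 10.648 + 8.3104 + 13.363 + 8.6132 = 40.9346


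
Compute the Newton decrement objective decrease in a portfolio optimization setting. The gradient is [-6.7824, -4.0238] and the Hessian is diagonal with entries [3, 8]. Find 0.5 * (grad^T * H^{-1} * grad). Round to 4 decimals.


Step 1: H is diagonal, so H^(-1) * g = [-2.2608, -0.503].
Step 2: g^T H^(-1) g = sum_i g_i^2 / H_ii
  = (-6.7824)^2/3 + (-4.0238)^2/8
  = 15.3336 + 2.0239 = 17.3575
Step 3: Objective decrease = 0.5 * g^T H^(-1) g = 8.6788


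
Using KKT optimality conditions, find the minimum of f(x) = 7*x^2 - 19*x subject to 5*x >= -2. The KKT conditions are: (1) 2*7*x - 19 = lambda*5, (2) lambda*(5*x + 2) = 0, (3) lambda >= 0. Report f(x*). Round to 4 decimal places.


Step 1: Try lambda = 0 (constraint inactive).
Stationarity: 2*7*x - 19 = 0
x* = 19/(2*7) = 19/14 = 1.3571 (rounded; the exact value 19/14 is used below)
Check constraint: 5*1.3571 = 6.7855 >= -2 -- satisfied.
Step 2: Compute optimal value.
f(x*) = 7*(19/14)^2 - 19*(19/14) = -12.8929


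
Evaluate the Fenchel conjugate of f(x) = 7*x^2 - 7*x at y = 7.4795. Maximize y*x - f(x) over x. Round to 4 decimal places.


f*(y) = sup_x {y*x - a*x^2 - b*x} = sup_x {(y-b)*x - a*x^2}
FOC: (y - b) - 2a*x = 0 => x* = (y - b)/(2a)
x* = (7.4795 + 7)/(2*7) = 1.0343
f*(7.4795) = (y-b)^2/(4a) = (7.4795 + 7)^2/(4*7)
= 209.6559/28 = 7.4877


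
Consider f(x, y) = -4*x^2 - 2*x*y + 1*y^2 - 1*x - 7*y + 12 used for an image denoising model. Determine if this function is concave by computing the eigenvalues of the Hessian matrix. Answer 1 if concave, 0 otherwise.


The Hessian of f(x,y) = -4*x^2 - 2*x*y + 1*y^2 - 1*x - 7*y + 12 is:
H = [[-8, -2], [-2, 2]]
Trace = -8 + 2 = -6
Determinant = -8*2 - (-2)^2 = -20
Discriminant = (-6)^2 - 4*-20 = 116.0
Eigenvalues: lambda_1 = -8.3852, lambda_2 = 2.3852
The function is not concave.

0


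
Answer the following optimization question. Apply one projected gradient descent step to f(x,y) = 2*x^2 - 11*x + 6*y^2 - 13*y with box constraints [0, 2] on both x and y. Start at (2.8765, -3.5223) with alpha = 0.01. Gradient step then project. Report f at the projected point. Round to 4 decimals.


Step 1: Compute gradient at (2.8765, -3.5223).
grad_x = 2*2*2.8765 - 11 = 0.506
grad_y = 2*6*-3.5223 - 13 = -55.2676
Step 2: Gradient step.
x_raw = 2.8765 - 0.01*0.506 = 2.8714
y_raw = -3.5223 - 0.01*-55.2676 = -2.9696
Step 3: Project onto [0, 2].
x_proj = clip(2.8714) = 2.0
y_proj = clip(-2.9696) = 0.0
Step 4: Evaluate f.
f(2.0, 0.0) = -14.0


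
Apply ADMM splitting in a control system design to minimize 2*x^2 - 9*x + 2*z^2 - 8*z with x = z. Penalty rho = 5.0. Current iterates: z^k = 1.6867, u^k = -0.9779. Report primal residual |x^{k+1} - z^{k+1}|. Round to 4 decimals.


ADMM iteration with rho = 5.0, z^k = 1.6867, u^k = -0.9779
Step 1: x-update.
Minimize 2*x^2 - 9*x + (5.0/2)*(x - 1.6867 - 0.9779)^2
FOC: (2*2 + 5.0)*x = 9 + 5.0*(1.6867 + 0.9779)
x^{k+1} = 2.4803
Step 2: z-update.
Minimize 2*z^2 - 8*z + (5.0/2)*(2.4803 - z - 0.9779)^2
FOC: (2*2 + 5.0)*z = 8 + 5.0*(2.4803 - 0.9779)
z^{k+1} = 1.7236
Step 3: u-update.
u^{k+1} = -0.9779 + 2.4803 - 1.7236 = -0.2211
Step 4: Primal residual = |2.4803 - 1.7236| = 0.7568


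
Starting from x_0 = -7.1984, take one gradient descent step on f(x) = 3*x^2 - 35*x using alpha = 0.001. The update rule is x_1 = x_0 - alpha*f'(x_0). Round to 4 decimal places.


We compute the gradient at x_0 and apply the update.
f'(x) = 6*x - 35
f'(-7.1984) = 6*-7.1984 - 35 = -78.1904
x_1 = -7.1984 - 0.001*-78.1904 = -7.1202


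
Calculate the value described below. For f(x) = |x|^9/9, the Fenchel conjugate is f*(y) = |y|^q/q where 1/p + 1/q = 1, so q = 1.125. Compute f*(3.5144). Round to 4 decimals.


The conjugate exponent q satisfies 1/p + 1/q = 1.
p = 9, so q = 9/(9 - 1) = 1.125
|y|^q = 3.5144^1.125 = 4.1123
f*(3.5144) = 4.1123 / 1.125 = 3.6554


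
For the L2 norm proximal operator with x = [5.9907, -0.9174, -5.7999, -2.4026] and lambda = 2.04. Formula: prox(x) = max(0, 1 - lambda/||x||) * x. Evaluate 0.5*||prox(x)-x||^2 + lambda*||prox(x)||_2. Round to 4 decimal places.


Step 1: Compute ||x||.
||x|| = 8.7259
Step 2: Compute scaling factor.
scale = max(0, 1 - 2.04/8.7259) = 0.7662
Step 3: prox(x) = [4.5902, -0.7029, -4.444, -1.8409]
||prox(x)|| = 6.6859
Step 4: Proximal objective.
0.5*||prox-x||^2 = 2.0808
lambda*||prox|| = 13.6392
Total = 15.72


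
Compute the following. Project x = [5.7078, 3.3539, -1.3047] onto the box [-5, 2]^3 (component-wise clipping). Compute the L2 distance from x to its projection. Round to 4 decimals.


Project each component onto [-5, 2].
clip(5.7078) = 2.0, clip(3.3539) = 2.0, clip(-1.3047) = -1.3047
Projection = [2.0, 2.0, -1.3047]
Squared diffs: [13.7478, 1.833, 0.0]
Distance = sqrt(15.5808) = 3.9473


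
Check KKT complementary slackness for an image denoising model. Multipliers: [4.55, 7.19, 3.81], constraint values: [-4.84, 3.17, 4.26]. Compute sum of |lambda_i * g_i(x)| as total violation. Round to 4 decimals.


KKT complementary slackness check:
lambda_1 * g_1 = 4.55 * -4.84 = -22.022
lambda_2 * g_2 = 7.19 * 3.17 = 22.7923
lambda_3 * g_3 = 3.81 * 4.26 = 16.2306
Total violation = 22.022 + 22.7923 + 16.2306 = 61.0449


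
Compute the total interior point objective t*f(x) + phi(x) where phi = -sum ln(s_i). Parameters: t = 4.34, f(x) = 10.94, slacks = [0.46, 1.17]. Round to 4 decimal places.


Step 1: Compute log-barrier.
ln values: [-0.7765, 0.157]
phi = -(-0.7765 + 0.157) = 0.6195
Step 2: Compute augmented objective.
t*f(x) = 4.34*10.94 = 47.4796
Total = 47.4796 + 0.6195 = 48.0991


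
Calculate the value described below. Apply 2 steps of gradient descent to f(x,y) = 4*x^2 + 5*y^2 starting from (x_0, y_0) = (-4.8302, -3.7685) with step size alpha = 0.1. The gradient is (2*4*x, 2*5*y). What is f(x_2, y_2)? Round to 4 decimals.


Gradient descent on f(x,y) = 4*x^2 + 5*y^2.
Starting point: (-4.8302, -3.7685), alpha = 0.1
Step 1: grad_x = 2*4*-4.8302 = -38.6416, grad_y = 2*5*-3.7685 = -37.685
  x_1 = -4.8302 - 0.1*-38.6416 = -0.966
  y_1 = -3.7685 - 0.1*-37.685 = 0.0
Step 2: grad_x = 2*4*-0.966 = -7.7283, grad_y = 2*5*0.0 = 0.0
  x_2 = -0.966 - 0.1*-7.7283 = -0.1932
  y_2 = 0.0 - 0.1*0.0 = 0.0
f(-0.1932, 0.0) = 4*(-0.1932)^2 + 5*0.0^2 = 0.1493


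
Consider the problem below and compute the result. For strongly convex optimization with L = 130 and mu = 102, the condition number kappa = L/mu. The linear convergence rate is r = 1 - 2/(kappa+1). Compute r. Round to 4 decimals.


Step 1: Compute the condition number.
kappa = L/mu = 130/102 = 1.2745
Step 2: Compute the convergence rate.
r = 1 - 2/(kappa + 1) = 1 - 2*mu/(L + mu) = (L - mu)/(L + mu) = 28/232 = 0.1207


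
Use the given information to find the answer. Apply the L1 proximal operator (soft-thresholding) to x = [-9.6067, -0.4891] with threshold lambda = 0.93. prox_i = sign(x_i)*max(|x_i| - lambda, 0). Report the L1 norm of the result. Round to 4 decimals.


Soft-thresholding with lambda = 0.93:
prox(-9.6067) = sign(-9.6067)*max(|-9.6067| - 0.93, 0) = -8.6767
prox(-0.4891) = sign(-0.4891)*max(|-0.4891| - 0.93, 0) = 0.0
prox(x) = [-8.6767, 0.0]
||prox(x)||_1 = 8.6767 + 0.0 = 8.6767


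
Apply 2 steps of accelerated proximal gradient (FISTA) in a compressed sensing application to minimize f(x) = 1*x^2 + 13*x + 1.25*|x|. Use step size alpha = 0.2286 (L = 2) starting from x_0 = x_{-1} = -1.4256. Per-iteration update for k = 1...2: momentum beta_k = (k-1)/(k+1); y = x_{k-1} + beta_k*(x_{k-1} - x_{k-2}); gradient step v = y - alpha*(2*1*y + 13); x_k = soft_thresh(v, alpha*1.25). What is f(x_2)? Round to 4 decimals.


FISTA on f(x) = 1*x^2 + 13*x + 1.25*|x|
L = 2, alpha = 0.2286
Iteration 1: beta = 0.0, y = -1.4256 + 0.0*(-1.4256 + 1.4256) = -1.4256
  grad(y) = 10.1488, v = y - alpha*grad = -3.7456
  prox(v) = soft_thresh(-3.7456, 0.2858) = -3.4599
Iteration 2: beta = 0.3333, y = -3.4599 + 0.3333*(-3.4599 + 1.4256) = -4.138
  grad(y) = 4.7241, v = y - alpha*grad = -5.2179
  prox(v) = soft_thresh(-5.2179, 0.2858) = -4.9321
f(x_2) = 1*(-4.9321)^2 + 13*(-4.9321) + 1.25*|-4.9321| = -33.6266


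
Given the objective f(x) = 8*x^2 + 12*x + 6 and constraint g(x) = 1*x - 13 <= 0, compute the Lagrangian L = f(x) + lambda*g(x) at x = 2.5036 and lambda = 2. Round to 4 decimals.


Step 1: Evaluate f(x).
f(2.5036) = 8*2.5036^2 + 12*2.5036 + 6 = 86.1873
Step 2: Evaluate g(x).
g(2.5036) = 1*2.5036 - 13 = -10.4964
Step 3: Compute Lagrangian.
L = 86.1873 + 2*-10.4964 = 65.1945


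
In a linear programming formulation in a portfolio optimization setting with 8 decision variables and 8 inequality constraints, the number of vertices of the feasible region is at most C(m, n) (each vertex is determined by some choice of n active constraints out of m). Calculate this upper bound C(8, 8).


Each vertex corresponds to some choice of n active constraints out of m, so the number of vertices is at most C(m, n) = m! / (n!(m-n)!).
m = 8, n = 8
Numerator: 8 * 7 * 6 * 5 * 4 * 3 * 2 * 1
Denominator: 8! = 40320
C(8, 8) = 1


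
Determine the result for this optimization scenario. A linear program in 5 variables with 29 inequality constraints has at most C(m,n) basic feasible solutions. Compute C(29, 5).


Each vertex corresponds to some choice of n active constraints out of m, so the number of vertices is at most C(m, n) = m! / (n!(m-n)!).
m = 29, n = 5
Numerator: 29 * 28 * 27 * 26 * 25
Denominator: 5! = 120
C(29, 5) = 118755


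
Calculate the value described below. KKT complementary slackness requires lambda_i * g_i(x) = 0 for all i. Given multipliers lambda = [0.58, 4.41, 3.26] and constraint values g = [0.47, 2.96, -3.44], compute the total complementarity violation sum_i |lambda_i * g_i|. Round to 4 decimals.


KKT complementary slackness check:
lambda_1 * g_1 = 0.58 * 0.47 = 0.2726
lambda_2 * g_2 = 4.41 * 2.96 = 13.0536
lambda_3 * g_3 = 3.26 * -3.44 = -11.2144
Total violation = 0.2726 + 13.0536 + 11.2144 = 24.5406


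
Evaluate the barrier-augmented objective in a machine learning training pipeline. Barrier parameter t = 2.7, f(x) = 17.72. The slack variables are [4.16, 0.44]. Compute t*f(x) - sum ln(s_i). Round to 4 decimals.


Step 1: Compute log-barrier.
ln values: [1.4255, -0.821]
phi = -(1.4255 - 0.821) = -0.6045
Step 2: Compute augmented objective.
t*f(x) = 2.7*17.72 = 47.844
Total = 47.844 - 0.6045 = 47.2395


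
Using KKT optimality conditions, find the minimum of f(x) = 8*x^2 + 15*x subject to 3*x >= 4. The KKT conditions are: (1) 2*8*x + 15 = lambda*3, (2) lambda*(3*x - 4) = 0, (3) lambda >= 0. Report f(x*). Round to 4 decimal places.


Step 1: Try lambda = 0 (constraint inactive).
x_unc = -15/(2*8) = -0.9375
Check: 3*-0.9375 = -2.8125 < 4 -- violated!
Step 2: Constraint must be active: 3*x = 4
x* = 4/3 = 1.3333 (rounded; the exact value 4/3 is used below)
lambda = (2*8*(4/3) + 15)/3 = 12.1111
Step 3: Compute optimal value.
f(x*) = 8*(4/3)^2 + 15*(4/3) = 34.2222


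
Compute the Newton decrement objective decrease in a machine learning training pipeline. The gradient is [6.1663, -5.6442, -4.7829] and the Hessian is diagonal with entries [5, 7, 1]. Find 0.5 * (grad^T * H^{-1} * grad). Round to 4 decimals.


Step 1: H is diagonal, so H^(-1) * g = [1.2333, -0.8063, -4.7829].
Step 2: g^T H^(-1) g = sum_i g_i^2 / H_ii
  = (6.1663)^2/5 + (-5.6442)^2/7 + (-4.7829)^2/1
  = 7.6047 + 4.551 + 22.8761 = 35.0318
Step 3: Objective decrease = 0.5 * g^T H^(-1) g = 17.5159
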